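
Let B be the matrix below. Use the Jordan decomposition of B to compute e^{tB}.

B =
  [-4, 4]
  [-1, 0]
e^{tB} =
  [-2*t*exp(-2*t) + exp(-2*t), 4*t*exp(-2*t)]
  [-t*exp(-2*t), 2*t*exp(-2*t) + exp(-2*t)]

Strategy: write B = P · J · P⁻¹ where J is a Jordan canonical form, so e^{tB} = P · e^{tJ} · P⁻¹, and e^{tJ} can be computed block-by-block.

B has Jordan form
J =
  [-2,  1]
  [ 0, -2]
(up to reordering of blocks).

Per-block formulas:
  For a 2×2 Jordan block J_2(-2): exp(t · J_2(-2)) = e^(-2t)·(I + t·N), where N is the 2×2 nilpotent shift.

After assembling e^{tJ} and conjugating by P, we get:

e^{tB} =
  [-2*t*exp(-2*t) + exp(-2*t), 4*t*exp(-2*t)]
  [-t*exp(-2*t), 2*t*exp(-2*t) + exp(-2*t)]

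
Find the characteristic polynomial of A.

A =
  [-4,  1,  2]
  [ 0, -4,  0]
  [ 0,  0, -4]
x^3 + 12*x^2 + 48*x + 64

Expanding det(x·I − A) (e.g. by cofactor expansion or by noting that A is similar to its Jordan form J, which has the same characteristic polynomial as A) gives
  χ_A(x) = x^3 + 12*x^2 + 48*x + 64
which factors as (x + 4)^3. The eigenvalues (with algebraic multiplicities) are λ = -4 with multiplicity 3.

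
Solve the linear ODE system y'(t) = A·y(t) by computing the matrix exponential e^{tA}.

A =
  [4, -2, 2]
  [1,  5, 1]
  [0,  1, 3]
e^{tA} =
  [-t^2*exp(4*t) + exp(4*t), -2*t*exp(4*t), -2*t^2*exp(4*t) + 2*t*exp(4*t)]
  [t^2*exp(4*t)/2 + t*exp(4*t), t*exp(4*t) + exp(4*t), t^2*exp(4*t) + t*exp(4*t)]
  [t^2*exp(4*t)/2, t*exp(4*t), t^2*exp(4*t) - t*exp(4*t) + exp(4*t)]

Strategy: write A = P · J · P⁻¹ where J is a Jordan canonical form, so e^{tA} = P · e^{tJ} · P⁻¹, and e^{tJ} can be computed block-by-block.

A has Jordan form
J =
  [4, 1, 0]
  [0, 4, 1]
  [0, 0, 4]
(up to reordering of blocks).

Per-block formulas:
  For a 3×3 Jordan block J_3(4): exp(t · J_3(4)) = e^(4t)·(I + t·N + (t^2/2)·N^2), where N is the 3×3 nilpotent shift.

After assembling e^{tJ} and conjugating by P, we get:

e^{tA} =
  [-t^2*exp(4*t) + exp(4*t), -2*t*exp(4*t), -2*t^2*exp(4*t) + 2*t*exp(4*t)]
  [t^2*exp(4*t)/2 + t*exp(4*t), t*exp(4*t) + exp(4*t), t^2*exp(4*t) + t*exp(4*t)]
  [t^2*exp(4*t)/2, t*exp(4*t), t^2*exp(4*t) - t*exp(4*t) + exp(4*t)]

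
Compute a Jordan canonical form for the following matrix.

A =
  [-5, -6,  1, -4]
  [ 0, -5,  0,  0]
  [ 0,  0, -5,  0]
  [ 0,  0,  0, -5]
J_2(-5) ⊕ J_1(-5) ⊕ J_1(-5)

The characteristic polynomial is
  det(x·I − A) = x^4 + 20*x^3 + 150*x^2 + 500*x + 625 = (x + 5)^4

Eigenvalues and multiplicities (the geometric multiplicity of λ is n − rank(A − λI), which equals the number of Jordan blocks for λ):
  λ = -5: algebraic multiplicity = 4, geometric multiplicity = 3

Determining the block sizes for each eigenvalue:
  λ = -5: 3 blocks summing to 4 forces exactly one block of size 2 and the rest size 1 → block sizes [2, 1, 1]

Assembling the blocks gives a Jordan form
J =
  [-5,  1,  0,  0]
  [ 0, -5,  0,  0]
  [ 0,  0, -5,  0]
  [ 0,  0,  0, -5]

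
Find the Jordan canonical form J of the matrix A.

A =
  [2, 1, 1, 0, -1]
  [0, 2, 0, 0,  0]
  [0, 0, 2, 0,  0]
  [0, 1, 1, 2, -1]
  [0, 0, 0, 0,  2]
J_2(2) ⊕ J_1(2) ⊕ J_1(2) ⊕ J_1(2)

The characteristic polynomial is
  det(x·I − A) = x^5 - 10*x^4 + 40*x^3 - 80*x^2 + 80*x - 32 = (x - 2)^5

Eigenvalues and multiplicities (the geometric multiplicity of λ is n − rank(A − λI), which equals the number of Jordan blocks for λ):
  λ = 2: algebraic multiplicity = 5, geometric multiplicity = 4

Determining the block sizes for each eigenvalue:
  λ = 2: 4 blocks summing to 5 forces exactly one block of size 2 and the rest size 1 → block sizes [2, 1, 1, 1]

Assembling the blocks gives a Jordan form
J =
  [2, 1, 0, 0, 0]
  [0, 2, 0, 0, 0]
  [0, 0, 2, 0, 0]
  [0, 0, 0, 2, 0]
  [0, 0, 0, 0, 2]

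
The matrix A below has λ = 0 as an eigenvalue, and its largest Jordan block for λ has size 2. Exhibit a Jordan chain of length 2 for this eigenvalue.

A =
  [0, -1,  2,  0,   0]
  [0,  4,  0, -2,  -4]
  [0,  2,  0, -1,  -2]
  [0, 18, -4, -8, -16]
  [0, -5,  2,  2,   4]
A Jordan chain for λ = 0 of length 2:
v_1 = (-1, 4, 2, 18, -5)ᵀ
v_2 = (0, 1, 0, 0, 0)ᵀ

Let N = A − (0)·I. We want v_2 with N^2 v_2 = 0 but N^1 v_2 ≠ 0; then v_{j-1} := N · v_j for j = 2, …, 2.

Pick v_2 = (0, 1, 0, 0, 0)ᵀ.
Then v_1 = N · v_2 = (-1, 4, 2, 18, -5)ᵀ.

Sanity check: (A − (0)·I) v_1 = (0, 0, 0, 0, 0)ᵀ = 0. ✓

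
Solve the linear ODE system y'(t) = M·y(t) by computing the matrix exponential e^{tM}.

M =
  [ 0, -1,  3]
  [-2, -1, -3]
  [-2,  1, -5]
e^{tM} =
  [2*t*exp(-2*t) + exp(-2*t), -t*exp(-2*t), 3*t*exp(-2*t)]
  [-2*t*exp(-2*t), t*exp(-2*t) + exp(-2*t), -3*t*exp(-2*t)]
  [-2*t*exp(-2*t), t*exp(-2*t), -3*t*exp(-2*t) + exp(-2*t)]

Strategy: write M = P · J · P⁻¹ where J is a Jordan canonical form, so e^{tM} = P · e^{tJ} · P⁻¹, and e^{tJ} can be computed block-by-block.

M has Jordan form
J =
  [-2,  1,  0]
  [ 0, -2,  0]
  [ 0,  0, -2]
(up to reordering of blocks).

Per-block formulas:
  For a 2×2 Jordan block J_2(-2): exp(t · J_2(-2)) = e^(-2t)·(I + t·N), where N is the 2×2 nilpotent shift.
  For a 1×1 block at λ = -2: exp(t · [-2]) = [e^(-2t)].

After assembling e^{tJ} and conjugating by P, we get:

e^{tM} =
  [2*t*exp(-2*t) + exp(-2*t), -t*exp(-2*t), 3*t*exp(-2*t)]
  [-2*t*exp(-2*t), t*exp(-2*t) + exp(-2*t), -3*t*exp(-2*t)]
  [-2*t*exp(-2*t), t*exp(-2*t), -3*t*exp(-2*t) + exp(-2*t)]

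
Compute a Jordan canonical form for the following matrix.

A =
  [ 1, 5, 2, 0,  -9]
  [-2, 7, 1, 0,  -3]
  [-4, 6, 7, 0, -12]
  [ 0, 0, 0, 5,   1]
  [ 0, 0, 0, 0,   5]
J_3(5) ⊕ J_2(5)

The characteristic polynomial is
  det(x·I − A) = x^5 - 25*x^4 + 250*x^3 - 1250*x^2 + 3125*x - 3125 = (x - 5)^5

Eigenvalues and multiplicities (the geometric multiplicity of λ is n − rank(A − λI), which equals the number of Jordan blocks for λ):
  λ = 5: algebraic multiplicity = 5, geometric multiplicity = 2

Determining the block sizes for each eigenvalue:
  λ = 5: with am = 5 and gm = 2, the partition is not yet determined (e.g. several partitions of 5 into 2 parts exist). Let N = A − (5)·I. Computing rank(N^1) = 3, rank(N^2) = 1, rank(N^3) = 0; the number of blocks of size ≥ j is rank(N^{j−1}) − rank(N^j), giving [2, 2, 1]. So we have 1 block(s) of size 3, 1 block(s) of size 2 → block sizes [3, 2]

Assembling the blocks gives a Jordan form
J =
  [5, 1, 0, 0, 0]
  [0, 5, 1, 0, 0]
  [0, 0, 5, 0, 0]
  [0, 0, 0, 5, 1]
  [0, 0, 0, 0, 5]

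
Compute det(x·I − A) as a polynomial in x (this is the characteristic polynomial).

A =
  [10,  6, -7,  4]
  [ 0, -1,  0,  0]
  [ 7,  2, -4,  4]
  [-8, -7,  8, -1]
x^4 - 4*x^3 - 2*x^2 + 12*x + 9

Expanding det(x·I − A) (e.g. by cofactor expansion or by noting that A is similar to its Jordan form J, which has the same characteristic polynomial as A) gives
  χ_A(x) = x^4 - 4*x^3 - 2*x^2 + 12*x + 9
which factors as (x - 3)^2*(x + 1)^2. The eigenvalues (with algebraic multiplicities) are λ = -1 with multiplicity 2, λ = 3 with multiplicity 2.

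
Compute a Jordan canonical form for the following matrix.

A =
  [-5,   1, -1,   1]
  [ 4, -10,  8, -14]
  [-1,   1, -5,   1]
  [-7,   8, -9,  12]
J_3(-4) ⊕ J_1(4)

The characteristic polynomial is
  det(x·I − A) = x^4 + 8*x^3 - 128*x - 256 = (x - 4)*(x + 4)^3

Eigenvalues and multiplicities (the geometric multiplicity of λ is n − rank(A − λI), which equals the number of Jordan blocks for λ):
  λ = -4: algebraic multiplicity = 3, geometric multiplicity = 1
  λ = 4: algebraic multiplicity = 1, geometric multiplicity = 1

Determining the block sizes for each eigenvalue:
  λ = -4: one block (gm = 1), so the single block has size am = 3 → block sizes [3]
  λ = 4: one block (gm = 1), so the single block has size am = 1 → block sizes [1]

Assembling the blocks gives a Jordan form
J =
  [-4,  1,  0, 0]
  [ 0, -4,  1, 0]
  [ 0,  0, -4, 0]
  [ 0,  0,  0, 4]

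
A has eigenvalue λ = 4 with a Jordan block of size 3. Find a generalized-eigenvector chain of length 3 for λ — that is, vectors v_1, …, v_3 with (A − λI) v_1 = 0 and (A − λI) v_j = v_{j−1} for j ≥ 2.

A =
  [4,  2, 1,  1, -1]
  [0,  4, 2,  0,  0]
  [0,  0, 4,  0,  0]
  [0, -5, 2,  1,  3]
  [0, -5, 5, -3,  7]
A Jordan chain for λ = 4 of length 3:
v_1 = (1, 0, 0, -1, -1)ᵀ
v_2 = (1, 2, 0, 2, 5)ᵀ
v_3 = (0, 0, 1, 0, 0)ᵀ

Let N = A − (4)·I. We want v_3 with N^3 v_3 = 0 but N^2 v_3 ≠ 0; then v_{j-1} := N · v_j for j = 3, …, 2.

Pick v_3 = (0, 0, 1, 0, 0)ᵀ.
Then v_2 = N · v_3 = (1, 2, 0, 2, 5)ᵀ.
Then v_1 = N · v_2 = (1, 0, 0, -1, -1)ᵀ.

Sanity check: (A − (4)·I) v_1 = (0, 0, 0, 0, 0)ᵀ = 0. ✓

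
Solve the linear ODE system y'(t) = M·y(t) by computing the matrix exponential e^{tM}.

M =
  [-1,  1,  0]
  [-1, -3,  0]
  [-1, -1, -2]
e^{tM} =
  [t*exp(-2*t) + exp(-2*t), t*exp(-2*t), 0]
  [-t*exp(-2*t), -t*exp(-2*t) + exp(-2*t), 0]
  [-t*exp(-2*t), -t*exp(-2*t), exp(-2*t)]

Strategy: write M = P · J · P⁻¹ where J is a Jordan canonical form, so e^{tM} = P · e^{tJ} · P⁻¹, and e^{tJ} can be computed block-by-block.

M has Jordan form
J =
  [-2,  1,  0]
  [ 0, -2,  0]
  [ 0,  0, -2]
(up to reordering of blocks).

Per-block formulas:
  For a 2×2 Jordan block J_2(-2): exp(t · J_2(-2)) = e^(-2t)·(I + t·N), where N is the 2×2 nilpotent shift.
  For a 1×1 block at λ = -2: exp(t · [-2]) = [e^(-2t)].

After assembling e^{tJ} and conjugating by P, we get:

e^{tM} =
  [t*exp(-2*t) + exp(-2*t), t*exp(-2*t), 0]
  [-t*exp(-2*t), -t*exp(-2*t) + exp(-2*t), 0]
  [-t*exp(-2*t), -t*exp(-2*t), exp(-2*t)]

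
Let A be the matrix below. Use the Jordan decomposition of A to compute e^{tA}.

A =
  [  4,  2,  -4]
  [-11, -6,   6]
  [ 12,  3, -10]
e^{tA} =
  [-3*t^2*exp(-4*t) + 8*t*exp(-4*t) + exp(-4*t), 2*t*exp(-4*t), 2*t^2*exp(-4*t) - 4*t*exp(-4*t)]
  [3*t^2*exp(-4*t) - 11*t*exp(-4*t), -2*t*exp(-4*t) + exp(-4*t), -2*t^2*exp(-4*t) + 6*t*exp(-4*t)]
  [-9*t^2*exp(-4*t)/2 + 12*t*exp(-4*t), 3*t*exp(-4*t), 3*t^2*exp(-4*t) - 6*t*exp(-4*t) + exp(-4*t)]

Strategy: write A = P · J · P⁻¹ where J is a Jordan canonical form, so e^{tA} = P · e^{tJ} · P⁻¹, and e^{tJ} can be computed block-by-block.

A has Jordan form
J =
  [-4,  1,  0]
  [ 0, -4,  1]
  [ 0,  0, -4]
(up to reordering of blocks).

Per-block formulas:
  For a 3×3 Jordan block J_3(-4): exp(t · J_3(-4)) = e^(-4t)·(I + t·N + (t^2/2)·N^2), where N is the 3×3 nilpotent shift.

After assembling e^{tJ} and conjugating by P, we get:

e^{tA} =
  [-3*t^2*exp(-4*t) + 8*t*exp(-4*t) + exp(-4*t), 2*t*exp(-4*t), 2*t^2*exp(-4*t) - 4*t*exp(-4*t)]
  [3*t^2*exp(-4*t) - 11*t*exp(-4*t), -2*t*exp(-4*t) + exp(-4*t), -2*t^2*exp(-4*t) + 6*t*exp(-4*t)]
  [-9*t^2*exp(-4*t)/2 + 12*t*exp(-4*t), 3*t*exp(-4*t), 3*t^2*exp(-4*t) - 6*t*exp(-4*t) + exp(-4*t)]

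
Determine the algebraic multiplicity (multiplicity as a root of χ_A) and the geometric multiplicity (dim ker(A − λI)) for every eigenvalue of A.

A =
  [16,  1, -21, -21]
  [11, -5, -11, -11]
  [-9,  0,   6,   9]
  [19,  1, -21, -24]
λ = -5: alg = 2, geom = 1; λ = -3: alg = 1, geom = 1; λ = 6: alg = 1, geom = 1

Step 1 — factor the characteristic polynomial to read off the algebraic multiplicities:
  χ_A(x) = (x - 6)*(x + 3)*(x + 5)^2

Step 2 — compute geometric multiplicities via the rank-nullity identity g(λ) = n − rank(A − λI):
  rank(A − (-5)·I) = 3, so dim ker(A − (-5)·I) = n − 3 = 1
  rank(A − (-3)·I) = 3, so dim ker(A − (-3)·I) = n − 3 = 1
  rank(A − (6)·I) = 3, so dim ker(A − (6)·I) = n − 3 = 1

Summary:
  λ = -5: algebraic multiplicity = 2, geometric multiplicity = 1
  λ = -3: algebraic multiplicity = 1, geometric multiplicity = 1
  λ = 6: algebraic multiplicity = 1, geometric multiplicity = 1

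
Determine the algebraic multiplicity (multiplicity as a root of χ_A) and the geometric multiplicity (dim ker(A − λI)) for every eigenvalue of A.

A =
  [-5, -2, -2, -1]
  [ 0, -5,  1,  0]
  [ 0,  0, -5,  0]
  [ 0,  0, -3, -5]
λ = -5: alg = 4, geom = 2

Step 1 — factor the characteristic polynomial to read off the algebraic multiplicities:
  χ_A(x) = (x + 5)^4

Step 2 — compute geometric multiplicities via the rank-nullity identity g(λ) = n − rank(A − λI):
  rank(A − (-5)·I) = 2, so dim ker(A − (-5)·I) = n − 2 = 2

Summary:
  λ = -5: algebraic multiplicity = 4, geometric multiplicity = 2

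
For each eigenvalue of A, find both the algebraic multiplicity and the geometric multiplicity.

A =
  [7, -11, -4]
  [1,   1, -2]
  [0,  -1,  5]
λ = 4: alg = 2, geom = 1; λ = 5: alg = 1, geom = 1

Step 1 — factor the characteristic polynomial to read off the algebraic multiplicities:
  χ_A(x) = (x - 5)*(x - 4)^2

Step 2 — compute geometric multiplicities via the rank-nullity identity g(λ) = n − rank(A − λI):
  rank(A − (4)·I) = 2, so dim ker(A − (4)·I) = n − 2 = 1
  rank(A − (5)·I) = 2, so dim ker(A − (5)·I) = n − 2 = 1

Summary:
  λ = 4: algebraic multiplicity = 2, geometric multiplicity = 1
  λ = 5: algebraic multiplicity = 1, geometric multiplicity = 1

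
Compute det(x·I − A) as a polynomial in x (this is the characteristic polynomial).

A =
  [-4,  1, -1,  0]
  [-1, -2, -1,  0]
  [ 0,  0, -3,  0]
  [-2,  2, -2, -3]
x^4 + 12*x^3 + 54*x^2 + 108*x + 81

Expanding det(x·I − A) (e.g. by cofactor expansion or by noting that A is similar to its Jordan form J, which has the same characteristic polynomial as A) gives
  χ_A(x) = x^4 + 12*x^3 + 54*x^2 + 108*x + 81
which factors as (x + 3)^4. The eigenvalues (with algebraic multiplicities) are λ = -3 with multiplicity 4.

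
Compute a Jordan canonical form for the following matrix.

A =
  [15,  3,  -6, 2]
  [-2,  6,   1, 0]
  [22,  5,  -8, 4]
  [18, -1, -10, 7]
J_3(5) ⊕ J_1(5)

The characteristic polynomial is
  det(x·I − A) = x^4 - 20*x^3 + 150*x^2 - 500*x + 625 = (x - 5)^4

Eigenvalues and multiplicities (the geometric multiplicity of λ is n − rank(A − λI), which equals the number of Jordan blocks for λ):
  λ = 5: algebraic multiplicity = 4, geometric multiplicity = 2

Determining the block sizes for each eigenvalue:
  λ = 5: with am = 4 and gm = 2, the partition is not yet determined (e.g. several partitions of 4 into 2 parts exist). Let N = A − (5)·I. Computing rank(N^1) = 2, rank(N^2) = 1, rank(N^3) = 0; the number of blocks of size ≥ j is rank(N^{j−1}) − rank(N^j), giving [2, 1, 1]. So we have 1 block(s) of size 3, 1 block(s) of size 1 → block sizes [3, 1]

Assembling the blocks gives a Jordan form
J =
  [5, 1, 0, 0]
  [0, 5, 1, 0]
  [0, 0, 5, 0]
  [0, 0, 0, 5]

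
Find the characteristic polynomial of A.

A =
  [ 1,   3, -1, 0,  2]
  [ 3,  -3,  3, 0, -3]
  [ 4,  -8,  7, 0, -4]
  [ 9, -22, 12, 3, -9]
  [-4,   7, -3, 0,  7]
x^5 - 15*x^4 + 90*x^3 - 270*x^2 + 405*x - 243

Expanding det(x·I − A) (e.g. by cofactor expansion or by noting that A is similar to its Jordan form J, which has the same characteristic polynomial as A) gives
  χ_A(x) = x^5 - 15*x^4 + 90*x^3 - 270*x^2 + 405*x - 243
which factors as (x - 3)^5. The eigenvalues (with algebraic multiplicities) are λ = 3 with multiplicity 5.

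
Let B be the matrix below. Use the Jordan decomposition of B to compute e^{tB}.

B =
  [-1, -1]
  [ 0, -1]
e^{tB} =
  [exp(-t), -t*exp(-t)]
  [0, exp(-t)]

Strategy: write B = P · J · P⁻¹ where J is a Jordan canonical form, so e^{tB} = P · e^{tJ} · P⁻¹, and e^{tJ} can be computed block-by-block.

B has Jordan form
J =
  [-1,  1]
  [ 0, -1]
(up to reordering of blocks).

Per-block formulas:
  For a 2×2 Jordan block J_2(-1): exp(t · J_2(-1)) = e^(-1t)·(I + t·N), where N is the 2×2 nilpotent shift.

After assembling e^{tJ} and conjugating by P, we get:

e^{tB} =
  [exp(-t), -t*exp(-t)]
  [0, exp(-t)]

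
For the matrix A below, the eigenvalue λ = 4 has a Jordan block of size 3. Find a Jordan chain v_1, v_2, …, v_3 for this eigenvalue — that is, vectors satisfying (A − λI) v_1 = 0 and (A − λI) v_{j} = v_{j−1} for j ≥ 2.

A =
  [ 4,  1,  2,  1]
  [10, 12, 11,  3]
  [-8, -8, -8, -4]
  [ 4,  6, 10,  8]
A Jordan chain for λ = 4 of length 3:
v_1 = (-2, 4, 0, -4)ᵀ
v_2 = (0, 10, -8, 4)ᵀ
v_3 = (1, 0, 0, 0)ᵀ

Let N = A − (4)·I. We want v_3 with N^3 v_3 = 0 but N^2 v_3 ≠ 0; then v_{j-1} := N · v_j for j = 3, …, 2.

Pick v_3 = (1, 0, 0, 0)ᵀ.
Then v_2 = N · v_3 = (0, 10, -8, 4)ᵀ.
Then v_1 = N · v_2 = (-2, 4, 0, -4)ᵀ.

Sanity check: (A − (4)·I) v_1 = (0, 0, 0, 0)ᵀ = 0. ✓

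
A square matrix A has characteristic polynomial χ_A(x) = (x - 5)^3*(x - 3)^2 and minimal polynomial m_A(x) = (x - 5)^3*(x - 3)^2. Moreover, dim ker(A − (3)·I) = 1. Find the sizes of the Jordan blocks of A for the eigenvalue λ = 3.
Block sizes for λ = 3: [2]

Step 1 — from the characteristic polynomial, algebraic multiplicity of λ = 3 is 2. From dim ker(A − (3)·I) = 1, there are exactly 1 Jordan blocks for λ = 3.
Step 2 — from the minimal polynomial, the factor (x − 3)^2 tells us the largest block for λ = 3 has size 2.
Step 3 — with total size 2, 1 blocks, and largest block 2, the block sizes (in nonincreasing order) are [2].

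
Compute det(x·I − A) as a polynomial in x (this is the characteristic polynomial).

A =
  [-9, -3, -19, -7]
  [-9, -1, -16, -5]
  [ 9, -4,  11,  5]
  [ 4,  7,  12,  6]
x^4 - 7*x^3 - 12*x^2 + 176*x - 320

Expanding det(x·I − A) (e.g. by cofactor expansion or by noting that A is similar to its Jordan form J, which has the same characteristic polynomial as A) gives
  χ_A(x) = x^4 - 7*x^3 - 12*x^2 + 176*x - 320
which factors as (x - 4)^3*(x + 5). The eigenvalues (with algebraic multiplicities) are λ = -5 with multiplicity 1, λ = 4 with multiplicity 3.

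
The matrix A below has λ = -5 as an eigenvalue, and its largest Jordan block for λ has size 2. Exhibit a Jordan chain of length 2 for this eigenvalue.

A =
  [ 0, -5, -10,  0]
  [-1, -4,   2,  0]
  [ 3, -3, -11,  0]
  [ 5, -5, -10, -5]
A Jordan chain for λ = -5 of length 2:
v_1 = (5, -1, 3, 5)ᵀ
v_2 = (1, 0, 0, 0)ᵀ

Let N = A − (-5)·I. We want v_2 with N^2 v_2 = 0 but N^1 v_2 ≠ 0; then v_{j-1} := N · v_j for j = 2, …, 2.

Pick v_2 = (1, 0, 0, 0)ᵀ.
Then v_1 = N · v_2 = (5, -1, 3, 5)ᵀ.

Sanity check: (A − (-5)·I) v_1 = (0, 0, 0, 0)ᵀ = 0. ✓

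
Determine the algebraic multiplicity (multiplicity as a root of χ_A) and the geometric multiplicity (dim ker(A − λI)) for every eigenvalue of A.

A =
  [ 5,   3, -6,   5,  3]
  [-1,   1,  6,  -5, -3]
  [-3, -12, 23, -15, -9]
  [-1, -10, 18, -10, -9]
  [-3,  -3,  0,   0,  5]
λ = 4: alg = 1, geom = 1; λ = 5: alg = 4, geom = 3

Step 1 — factor the characteristic polynomial to read off the algebraic multiplicities:
  χ_A(x) = (x - 5)^4*(x - 4)

Step 2 — compute geometric multiplicities via the rank-nullity identity g(λ) = n − rank(A − λI):
  rank(A − (4)·I) = 4, so dim ker(A − (4)·I) = n − 4 = 1
  rank(A − (5)·I) = 2, so dim ker(A − (5)·I) = n − 2 = 3

Summary:
  λ = 4: algebraic multiplicity = 1, geometric multiplicity = 1
  λ = 5: algebraic multiplicity = 4, geometric multiplicity = 3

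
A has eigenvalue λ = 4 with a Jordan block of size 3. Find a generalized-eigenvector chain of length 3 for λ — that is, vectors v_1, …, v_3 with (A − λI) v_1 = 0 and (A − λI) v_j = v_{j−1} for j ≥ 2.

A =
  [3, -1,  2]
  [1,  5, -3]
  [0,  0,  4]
A Jordan chain for λ = 4 of length 3:
v_1 = (1, -1, 0)ᵀ
v_2 = (2, -3, 0)ᵀ
v_3 = (0, 0, 1)ᵀ

Let N = A − (4)·I. We want v_3 with N^3 v_3 = 0 but N^2 v_3 ≠ 0; then v_{j-1} := N · v_j for j = 3, …, 2.

Pick v_3 = (0, 0, 1)ᵀ.
Then v_2 = N · v_3 = (2, -3, 0)ᵀ.
Then v_1 = N · v_2 = (1, -1, 0)ᵀ.

Sanity check: (A − (4)·I) v_1 = (0, 0, 0)ᵀ = 0. ✓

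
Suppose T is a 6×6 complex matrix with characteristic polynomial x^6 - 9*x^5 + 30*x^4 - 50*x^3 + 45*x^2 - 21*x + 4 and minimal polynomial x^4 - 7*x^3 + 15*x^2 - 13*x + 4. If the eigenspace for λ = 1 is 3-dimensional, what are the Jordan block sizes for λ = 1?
Block sizes for λ = 1: [3, 1, 1]

Step 1 — from the characteristic polynomial, algebraic multiplicity of λ = 1 is 5. From dim ker(T − (1)·I) = 3, there are exactly 3 Jordan blocks for λ = 1.
Step 2 — from the minimal polynomial, the factor (x − 1)^3 tells us the largest block for λ = 1 has size 3.
Step 3 — with total size 5, 3 blocks, and largest block 3, the block sizes (in nonincreasing order) are [3, 1, 1].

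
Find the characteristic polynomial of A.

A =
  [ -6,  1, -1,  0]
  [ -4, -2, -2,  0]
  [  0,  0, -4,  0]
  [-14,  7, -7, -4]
x^4 + 16*x^3 + 96*x^2 + 256*x + 256

Expanding det(x·I − A) (e.g. by cofactor expansion or by noting that A is similar to its Jordan form J, which has the same characteristic polynomial as A) gives
  χ_A(x) = x^4 + 16*x^3 + 96*x^2 + 256*x + 256
which factors as (x + 4)^4. The eigenvalues (with algebraic multiplicities) are λ = -4 with multiplicity 4.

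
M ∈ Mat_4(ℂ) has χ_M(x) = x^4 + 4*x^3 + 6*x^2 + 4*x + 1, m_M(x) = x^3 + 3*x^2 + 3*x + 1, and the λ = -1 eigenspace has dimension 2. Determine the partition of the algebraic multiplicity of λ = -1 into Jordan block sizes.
Block sizes for λ = -1: [3, 1]

Step 1 — from the characteristic polynomial, algebraic multiplicity of λ = -1 is 4. From dim ker(M − (-1)·I) = 2, there are exactly 2 Jordan blocks for λ = -1.
Step 2 — from the minimal polynomial, the factor (x + 1)^3 tells us the largest block for λ = -1 has size 3.
Step 3 — with total size 4, 2 blocks, and largest block 3, the block sizes (in nonincreasing order) are [3, 1].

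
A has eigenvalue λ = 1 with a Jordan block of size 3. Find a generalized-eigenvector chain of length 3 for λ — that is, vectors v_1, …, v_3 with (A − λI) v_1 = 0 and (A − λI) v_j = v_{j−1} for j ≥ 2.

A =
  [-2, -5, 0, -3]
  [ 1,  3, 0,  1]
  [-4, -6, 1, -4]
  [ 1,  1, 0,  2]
A Jordan chain for λ = 1 of length 3:
v_1 = (1, 0, 2, -1)ᵀ
v_2 = (-3, 1, -4, 1)ᵀ
v_3 = (1, 0, 0, 0)ᵀ

Let N = A − (1)·I. We want v_3 with N^3 v_3 = 0 but N^2 v_3 ≠ 0; then v_{j-1} := N · v_j for j = 3, …, 2.

Pick v_3 = (1, 0, 0, 0)ᵀ.
Then v_2 = N · v_3 = (-3, 1, -4, 1)ᵀ.
Then v_1 = N · v_2 = (1, 0, 2, -1)ᵀ.

Sanity check: (A − (1)·I) v_1 = (0, 0, 0, 0)ᵀ = 0. ✓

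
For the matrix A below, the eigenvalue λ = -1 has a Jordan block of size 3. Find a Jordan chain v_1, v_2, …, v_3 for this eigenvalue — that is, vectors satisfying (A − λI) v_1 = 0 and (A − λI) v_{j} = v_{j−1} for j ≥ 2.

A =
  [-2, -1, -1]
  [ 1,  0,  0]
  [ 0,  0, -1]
A Jordan chain for λ = -1 of length 3:
v_1 = (1, -1, 0)ᵀ
v_2 = (-1, 0, 0)ᵀ
v_3 = (0, 0, 1)ᵀ

Let N = A − (-1)·I. We want v_3 with N^3 v_3 = 0 but N^2 v_3 ≠ 0; then v_{j-1} := N · v_j for j = 3, …, 2.

Pick v_3 = (0, 0, 1)ᵀ.
Then v_2 = N · v_3 = (-1, 0, 0)ᵀ.
Then v_1 = N · v_2 = (1, -1, 0)ᵀ.

Sanity check: (A − (-1)·I) v_1 = (0, 0, 0)ᵀ = 0. ✓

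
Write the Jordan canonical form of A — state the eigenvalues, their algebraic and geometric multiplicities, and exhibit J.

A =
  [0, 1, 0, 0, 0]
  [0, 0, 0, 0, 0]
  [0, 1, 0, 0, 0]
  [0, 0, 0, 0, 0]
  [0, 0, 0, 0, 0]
J_2(0) ⊕ J_1(0) ⊕ J_1(0) ⊕ J_1(0)

The characteristic polynomial is
  det(x·I − A) = x^5

Eigenvalues and multiplicities (the geometric multiplicity of λ is n − rank(A − λI), which equals the number of Jordan blocks for λ):
  λ = 0: algebraic multiplicity = 5, geometric multiplicity = 4

Determining the block sizes for each eigenvalue:
  λ = 0: 4 blocks summing to 5 forces exactly one block of size 2 and the rest size 1 → block sizes [2, 1, 1, 1]

Assembling the blocks gives a Jordan form
J =
  [0, 1, 0, 0, 0]
  [0, 0, 0, 0, 0]
  [0, 0, 0, 0, 0]
  [0, 0, 0, 0, 0]
  [0, 0, 0, 0, 0]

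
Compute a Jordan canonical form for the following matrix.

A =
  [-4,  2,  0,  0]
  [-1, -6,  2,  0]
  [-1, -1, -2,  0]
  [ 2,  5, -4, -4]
J_3(-4) ⊕ J_1(-4)

The characteristic polynomial is
  det(x·I − A) = x^4 + 16*x^3 + 96*x^2 + 256*x + 256 = (x + 4)^4

Eigenvalues and multiplicities (the geometric multiplicity of λ is n − rank(A − λI), which equals the number of Jordan blocks for λ):
  λ = -4: algebraic multiplicity = 4, geometric multiplicity = 2

Determining the block sizes for each eigenvalue:
  λ = -4: with am = 4 and gm = 2, the partition is not yet determined (e.g. several partitions of 4 into 2 parts exist). Let N = A − (-4)·I. Computing rank(N^1) = 2, rank(N^2) = 1, rank(N^3) = 0; the number of blocks of size ≥ j is rank(N^{j−1}) − rank(N^j), giving [2, 1, 1]. So we have 1 block(s) of size 3, 1 block(s) of size 1 → block sizes [3, 1]

Assembling the blocks gives a Jordan form
J =
  [-4,  1,  0,  0]
  [ 0, -4,  1,  0]
  [ 0,  0, -4,  0]
  [ 0,  0,  0, -4]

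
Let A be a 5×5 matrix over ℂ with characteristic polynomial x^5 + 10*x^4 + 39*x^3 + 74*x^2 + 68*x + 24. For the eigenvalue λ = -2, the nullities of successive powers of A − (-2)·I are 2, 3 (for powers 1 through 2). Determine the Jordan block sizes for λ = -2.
Block sizes for λ = -2: [2, 1]

From the dimensions of kernels of powers, the number of Jordan blocks of size at least j is d_j − d_{j−1} where d_j = dim ker(N^j) (with d_0 = 0). Computing the differences gives [2, 1].
The number of blocks of size exactly k is (#blocks of size ≥ k) − (#blocks of size ≥ k + 1), so the partition is: 1 block(s) of size 1, 1 block(s) of size 2.
In nonincreasing order the block sizes are [2, 1].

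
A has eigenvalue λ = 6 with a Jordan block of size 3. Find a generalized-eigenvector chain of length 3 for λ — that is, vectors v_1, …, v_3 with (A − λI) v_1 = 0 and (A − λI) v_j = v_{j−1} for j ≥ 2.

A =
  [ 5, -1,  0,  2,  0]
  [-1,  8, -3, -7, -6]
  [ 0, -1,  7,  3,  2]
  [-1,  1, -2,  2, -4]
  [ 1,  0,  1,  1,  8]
A Jordan chain for λ = 6 of length 3:
v_1 = (1, 1, 0, 1, -1)ᵀ
v_2 = (-1, 2, -1, 1, 0)ᵀ
v_3 = (0, 1, 0, 0, 0)ᵀ

Let N = A − (6)·I. We want v_3 with N^3 v_3 = 0 but N^2 v_3 ≠ 0; then v_{j-1} := N · v_j for j = 3, …, 2.

Pick v_3 = (0, 1, 0, 0, 0)ᵀ.
Then v_2 = N · v_3 = (-1, 2, -1, 1, 0)ᵀ.
Then v_1 = N · v_2 = (1, 1, 0, 1, -1)ᵀ.

Sanity check: (A − (6)·I) v_1 = (0, 0, 0, 0, 0)ᵀ = 0. ✓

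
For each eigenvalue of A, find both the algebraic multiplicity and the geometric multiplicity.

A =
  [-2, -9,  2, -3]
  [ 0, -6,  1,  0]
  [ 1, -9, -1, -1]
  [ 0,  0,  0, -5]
λ = -5: alg = 1, geom = 1; λ = -3: alg = 3, geom = 1

Step 1 — factor the characteristic polynomial to read off the algebraic multiplicities:
  χ_A(x) = (x + 3)^3*(x + 5)

Step 2 — compute geometric multiplicities via the rank-nullity identity g(λ) = n − rank(A − λI):
  rank(A − (-5)·I) = 3, so dim ker(A − (-5)·I) = n − 3 = 1
  rank(A − (-3)·I) = 3, so dim ker(A − (-3)·I) = n − 3 = 1

Summary:
  λ = -5: algebraic multiplicity = 1, geometric multiplicity = 1
  λ = -3: algebraic multiplicity = 3, geometric multiplicity = 1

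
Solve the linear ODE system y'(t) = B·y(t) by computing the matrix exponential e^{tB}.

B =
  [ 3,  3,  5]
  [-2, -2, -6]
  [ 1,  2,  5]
e^{tB} =
  [t*exp(2*t) + exp(2*t), t^2*exp(2*t)/2 + 3*t*exp(2*t), t^2*exp(2*t) + 5*t*exp(2*t)]
  [-2*t*exp(2*t), -t^2*exp(2*t) - 4*t*exp(2*t) + exp(2*t), -2*t^2*exp(2*t) - 6*t*exp(2*t)]
  [t*exp(2*t), t^2*exp(2*t)/2 + 2*t*exp(2*t), t^2*exp(2*t) + 3*t*exp(2*t) + exp(2*t)]

Strategy: write B = P · J · P⁻¹ where J is a Jordan canonical form, so e^{tB} = P · e^{tJ} · P⁻¹, and e^{tJ} can be computed block-by-block.

B has Jordan form
J =
  [2, 1, 0]
  [0, 2, 1]
  [0, 0, 2]
(up to reordering of blocks).

Per-block formulas:
  For a 3×3 Jordan block J_3(2): exp(t · J_3(2)) = e^(2t)·(I + t·N + (t^2/2)·N^2), where N is the 3×3 nilpotent shift.

After assembling e^{tJ} and conjugating by P, we get:

e^{tB} =
  [t*exp(2*t) + exp(2*t), t^2*exp(2*t)/2 + 3*t*exp(2*t), t^2*exp(2*t) + 5*t*exp(2*t)]
  [-2*t*exp(2*t), -t^2*exp(2*t) - 4*t*exp(2*t) + exp(2*t), -2*t^2*exp(2*t) - 6*t*exp(2*t)]
  [t*exp(2*t), t^2*exp(2*t)/2 + 2*t*exp(2*t), t^2*exp(2*t) + 3*t*exp(2*t) + exp(2*t)]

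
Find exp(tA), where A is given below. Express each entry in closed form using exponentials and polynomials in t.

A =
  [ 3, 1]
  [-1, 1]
e^{tA} =
  [t*exp(2*t) + exp(2*t), t*exp(2*t)]
  [-t*exp(2*t), -t*exp(2*t) + exp(2*t)]

Strategy: write A = P · J · P⁻¹ where J is a Jordan canonical form, so e^{tA} = P · e^{tJ} · P⁻¹, and e^{tJ} can be computed block-by-block.

A has Jordan form
J =
  [2, 1]
  [0, 2]
(up to reordering of blocks).

Per-block formulas:
  For a 2×2 Jordan block J_2(2): exp(t · J_2(2)) = e^(2t)·(I + t·N), where N is the 2×2 nilpotent shift.

After assembling e^{tJ} and conjugating by P, we get:

e^{tA} =
  [t*exp(2*t) + exp(2*t), t*exp(2*t)]
  [-t*exp(2*t), -t*exp(2*t) + exp(2*t)]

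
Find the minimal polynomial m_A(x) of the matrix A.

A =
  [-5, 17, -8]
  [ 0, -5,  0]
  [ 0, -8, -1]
x^3 + 11*x^2 + 35*x + 25

The characteristic polynomial is χ_A(x) = (x + 1)*(x + 5)^2, so the eigenvalues are known. The minimal polynomial is
  m_A(x) = Π_λ (x − λ)^{k_λ}
where k_λ is the size of the *largest* Jordan block for λ (equivalently, the smallest k with (A − λI)^k v = 0 for every generalised eigenvector v of λ).

  λ = -5: largest Jordan block has size 2, contributing (x + 5)^2
  λ = -1: largest Jordan block has size 1, contributing (x + 1)

So m_A(x) = (x + 1)*(x + 5)^2 = x^3 + 11*x^2 + 35*x + 25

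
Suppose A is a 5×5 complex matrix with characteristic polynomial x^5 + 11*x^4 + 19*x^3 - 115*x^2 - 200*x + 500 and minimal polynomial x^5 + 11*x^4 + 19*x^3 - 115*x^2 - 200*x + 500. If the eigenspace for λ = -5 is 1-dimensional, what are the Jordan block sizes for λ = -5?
Block sizes for λ = -5: [3]

Step 1 — from the characteristic polynomial, algebraic multiplicity of λ = -5 is 3. From dim ker(A − (-5)·I) = 1, there are exactly 1 Jordan blocks for λ = -5.
Step 2 — from the minimal polynomial, the factor (x + 5)^3 tells us the largest block for λ = -5 has size 3.
Step 3 — with total size 3, 1 blocks, and largest block 3, the block sizes (in nonincreasing order) are [3].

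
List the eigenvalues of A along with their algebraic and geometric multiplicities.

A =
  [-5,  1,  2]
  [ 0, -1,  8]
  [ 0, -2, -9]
λ = -5: alg = 3, geom = 2

Step 1 — factor the characteristic polynomial to read off the algebraic multiplicities:
  χ_A(x) = (x + 5)^3

Step 2 — compute geometric multiplicities via the rank-nullity identity g(λ) = n − rank(A − λI):
  rank(A − (-5)·I) = 1, so dim ker(A − (-5)·I) = n − 1 = 2

Summary:
  λ = -5: algebraic multiplicity = 3, geometric multiplicity = 2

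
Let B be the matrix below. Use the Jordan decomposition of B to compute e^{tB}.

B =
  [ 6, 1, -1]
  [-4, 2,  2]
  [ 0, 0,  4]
e^{tB} =
  [2*t*exp(4*t) + exp(4*t), t*exp(4*t), -t*exp(4*t)]
  [-4*t*exp(4*t), -2*t*exp(4*t) + exp(4*t), 2*t*exp(4*t)]
  [0, 0, exp(4*t)]

Strategy: write B = P · J · P⁻¹ where J is a Jordan canonical form, so e^{tB} = P · e^{tJ} · P⁻¹, and e^{tJ} can be computed block-by-block.

B has Jordan form
J =
  [4, 1, 0]
  [0, 4, 0]
  [0, 0, 4]
(up to reordering of blocks).

Per-block formulas:
  For a 2×2 Jordan block J_2(4): exp(t · J_2(4)) = e^(4t)·(I + t·N), where N is the 2×2 nilpotent shift.
  For a 1×1 block at λ = 4: exp(t · [4]) = [e^(4t)].

After assembling e^{tJ} and conjugating by P, we get:

e^{tB} =
  [2*t*exp(4*t) + exp(4*t), t*exp(4*t), -t*exp(4*t)]
  [-4*t*exp(4*t), -2*t*exp(4*t) + exp(4*t), 2*t*exp(4*t)]
  [0, 0, exp(4*t)]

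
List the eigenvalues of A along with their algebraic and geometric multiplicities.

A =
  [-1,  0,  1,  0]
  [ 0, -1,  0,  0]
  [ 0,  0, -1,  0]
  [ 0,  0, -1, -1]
λ = -1: alg = 4, geom = 3

Step 1 — factor the characteristic polynomial to read off the algebraic multiplicities:
  χ_A(x) = (x + 1)^4

Step 2 — compute geometric multiplicities via the rank-nullity identity g(λ) = n − rank(A − λI):
  rank(A − (-1)·I) = 1, so dim ker(A − (-1)·I) = n − 1 = 3

Summary:
  λ = -1: algebraic multiplicity = 4, geometric multiplicity = 3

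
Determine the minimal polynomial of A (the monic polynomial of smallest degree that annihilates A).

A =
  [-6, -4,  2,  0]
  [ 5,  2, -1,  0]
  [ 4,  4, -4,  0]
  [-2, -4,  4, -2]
x^3 + 8*x^2 + 20*x + 16

The characteristic polynomial is χ_A(x) = (x + 2)^3*(x + 4), so the eigenvalues are known. The minimal polynomial is
  m_A(x) = Π_λ (x − λ)^{k_λ}
where k_λ is the size of the *largest* Jordan block for λ (equivalently, the smallest k with (A − λI)^k v = 0 for every generalised eigenvector v of λ).

  λ = -4: largest Jordan block has size 1, contributing (x + 4)
  λ = -2: largest Jordan block has size 2, contributing (x + 2)^2

So m_A(x) = (x + 2)^2*(x + 4) = x^3 + 8*x^2 + 20*x + 16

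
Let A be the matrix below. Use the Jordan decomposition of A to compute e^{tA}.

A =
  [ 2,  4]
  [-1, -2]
e^{tA} =
  [2*t + 1, 4*t]
  [-t, 1 - 2*t]

Strategy: write A = P · J · P⁻¹ where J is a Jordan canonical form, so e^{tA} = P · e^{tJ} · P⁻¹, and e^{tJ} can be computed block-by-block.

A has Jordan form
J =
  [0, 1]
  [0, 0]
(up to reordering of blocks).

Per-block formulas:
  For a 2×2 Jordan block J_2(0): exp(t · J_2(0)) = e^(0t)·(I + t·N), where N is the 2×2 nilpotent shift.

After assembling e^{tJ} and conjugating by P, we get:

e^{tA} =
  [2*t + 1, 4*t]
  [-t, 1 - 2*t]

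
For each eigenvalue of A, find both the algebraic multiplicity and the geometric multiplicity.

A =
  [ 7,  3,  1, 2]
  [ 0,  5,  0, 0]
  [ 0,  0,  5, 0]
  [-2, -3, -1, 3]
λ = 5: alg = 4, geom = 3

Step 1 — factor the characteristic polynomial to read off the algebraic multiplicities:
  χ_A(x) = (x - 5)^4

Step 2 — compute geometric multiplicities via the rank-nullity identity g(λ) = n − rank(A − λI):
  rank(A − (5)·I) = 1, so dim ker(A − (5)·I) = n − 1 = 3

Summary:
  λ = 5: algebraic multiplicity = 4, geometric multiplicity = 3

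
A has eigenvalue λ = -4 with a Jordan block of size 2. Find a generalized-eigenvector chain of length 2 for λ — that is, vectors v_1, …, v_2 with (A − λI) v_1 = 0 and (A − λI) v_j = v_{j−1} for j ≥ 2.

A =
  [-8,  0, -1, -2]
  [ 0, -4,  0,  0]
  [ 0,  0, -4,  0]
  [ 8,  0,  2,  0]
A Jordan chain for λ = -4 of length 2:
v_1 = (-4, 0, 0, 8)ᵀ
v_2 = (1, 0, 0, 0)ᵀ

Let N = A − (-4)·I. We want v_2 with N^2 v_2 = 0 but N^1 v_2 ≠ 0; then v_{j-1} := N · v_j for j = 2, …, 2.

Pick v_2 = (1, 0, 0, 0)ᵀ.
Then v_1 = N · v_2 = (-4, 0, 0, 8)ᵀ.

Sanity check: (A − (-4)·I) v_1 = (0, 0, 0, 0)ᵀ = 0. ✓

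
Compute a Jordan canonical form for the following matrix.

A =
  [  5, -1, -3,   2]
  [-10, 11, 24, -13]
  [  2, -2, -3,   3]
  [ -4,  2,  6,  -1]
J_2(3) ⊕ J_2(3)

The characteristic polynomial is
  det(x·I − A) = x^4 - 12*x^3 + 54*x^2 - 108*x + 81 = (x - 3)^4

Eigenvalues and multiplicities (the geometric multiplicity of λ is n − rank(A − λI), which equals the number of Jordan blocks for λ):
  λ = 3: algebraic multiplicity = 4, geometric multiplicity = 2

Determining the block sizes for each eigenvalue:
  λ = 3: with am = 4 and gm = 2, the partition is not yet determined (e.g. several partitions of 4 into 2 parts exist). Let N = A − (3)·I. Computing rank(N^1) = 2, rank(N^2) = 0; the number of blocks of size ≥ j is rank(N^{j−1}) − rank(N^j), giving [2, 2]. So we have 2 block(s) of size 2 → block sizes [2, 2]

Assembling the blocks gives a Jordan form
J =
  [3, 1, 0, 0]
  [0, 3, 0, 0]
  [0, 0, 3, 1]
  [0, 0, 0, 3]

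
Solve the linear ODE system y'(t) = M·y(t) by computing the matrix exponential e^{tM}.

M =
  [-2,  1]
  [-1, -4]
e^{tM} =
  [t*exp(-3*t) + exp(-3*t), t*exp(-3*t)]
  [-t*exp(-3*t), -t*exp(-3*t) + exp(-3*t)]

Strategy: write M = P · J · P⁻¹ where J is a Jordan canonical form, so e^{tM} = P · e^{tJ} · P⁻¹, and e^{tJ} can be computed block-by-block.

M has Jordan form
J =
  [-3,  1]
  [ 0, -3]
(up to reordering of blocks).

Per-block formulas:
  For a 2×2 Jordan block J_2(-3): exp(t · J_2(-3)) = e^(-3t)·(I + t·N), where N is the 2×2 nilpotent shift.

After assembling e^{tJ} and conjugating by P, we get:

e^{tM} =
  [t*exp(-3*t) + exp(-3*t), t*exp(-3*t)]
  [-t*exp(-3*t), -t*exp(-3*t) + exp(-3*t)]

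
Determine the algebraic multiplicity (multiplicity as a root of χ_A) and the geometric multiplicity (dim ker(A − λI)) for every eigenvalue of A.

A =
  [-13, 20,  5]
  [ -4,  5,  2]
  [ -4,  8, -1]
λ = -3: alg = 3, geom = 2

Step 1 — factor the characteristic polynomial to read off the algebraic multiplicities:
  χ_A(x) = (x + 3)^3

Step 2 — compute geometric multiplicities via the rank-nullity identity g(λ) = n − rank(A − λI):
  rank(A − (-3)·I) = 1, so dim ker(A − (-3)·I) = n − 1 = 2

Summary:
  λ = -3: algebraic multiplicity = 3, geometric multiplicity = 2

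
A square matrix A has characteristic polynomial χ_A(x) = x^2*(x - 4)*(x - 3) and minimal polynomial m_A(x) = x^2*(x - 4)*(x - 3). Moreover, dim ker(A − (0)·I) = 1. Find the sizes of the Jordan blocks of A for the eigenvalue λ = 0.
Block sizes for λ = 0: [2]

Step 1 — from the characteristic polynomial, algebraic multiplicity of λ = 0 is 2. From dim ker(A − (0)·I) = 1, there are exactly 1 Jordan blocks for λ = 0.
Step 2 — from the minimal polynomial, the factor (x − 0)^2 tells us the largest block for λ = 0 has size 2.
Step 3 — with total size 2, 1 blocks, and largest block 2, the block sizes (in nonincreasing order) are [2].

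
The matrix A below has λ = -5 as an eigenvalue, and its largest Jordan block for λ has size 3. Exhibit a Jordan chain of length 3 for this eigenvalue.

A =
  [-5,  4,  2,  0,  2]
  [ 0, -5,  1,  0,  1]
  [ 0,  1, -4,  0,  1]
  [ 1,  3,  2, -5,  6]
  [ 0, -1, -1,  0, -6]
A Jordan chain for λ = -5 of length 3:
v_1 = (4, 0, 1, 1, -1)ᵀ
v_2 = (2, 1, 1, 2, -1)ᵀ
v_3 = (0, 0, 1, 0, 0)ᵀ

Let N = A − (-5)·I. We want v_3 with N^3 v_3 = 0 but N^2 v_3 ≠ 0; then v_{j-1} := N · v_j for j = 3, …, 2.

Pick v_3 = (0, 0, 1, 0, 0)ᵀ.
Then v_2 = N · v_3 = (2, 1, 1, 2, -1)ᵀ.
Then v_1 = N · v_2 = (4, 0, 1, 1, -1)ᵀ.

Sanity check: (A − (-5)·I) v_1 = (0, 0, 0, 0, 0)ᵀ = 0. ✓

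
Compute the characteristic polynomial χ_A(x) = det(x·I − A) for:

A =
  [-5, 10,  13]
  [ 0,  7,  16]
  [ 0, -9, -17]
x^3 + 15*x^2 + 75*x + 125

Expanding det(x·I − A) (e.g. by cofactor expansion or by noting that A is similar to its Jordan form J, which has the same characteristic polynomial as A) gives
  χ_A(x) = x^3 + 15*x^2 + 75*x + 125
which factors as (x + 5)^3. The eigenvalues (with algebraic multiplicities) are λ = -5 with multiplicity 3.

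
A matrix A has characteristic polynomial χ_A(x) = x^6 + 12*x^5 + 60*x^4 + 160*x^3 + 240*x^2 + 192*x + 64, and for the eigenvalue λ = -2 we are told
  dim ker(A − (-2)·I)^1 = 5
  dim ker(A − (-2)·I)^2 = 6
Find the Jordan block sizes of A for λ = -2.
Block sizes for λ = -2: [2, 1, 1, 1, 1]

From the dimensions of kernels of powers, the number of Jordan blocks of size at least j is d_j − d_{j−1} where d_j = dim ker(N^j) (with d_0 = 0). Computing the differences gives [5, 1].
The number of blocks of size exactly k is (#blocks of size ≥ k) − (#blocks of size ≥ k + 1), so the partition is: 4 block(s) of size 1, 1 block(s) of size 2.
In nonincreasing order the block sizes are [2, 1, 1, 1, 1].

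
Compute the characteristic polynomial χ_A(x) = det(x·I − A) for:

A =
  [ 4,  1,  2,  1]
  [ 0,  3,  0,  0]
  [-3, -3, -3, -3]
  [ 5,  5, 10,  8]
x^4 - 12*x^3 + 54*x^2 - 108*x + 81

Expanding det(x·I − A) (e.g. by cofactor expansion or by noting that A is similar to its Jordan form J, which has the same characteristic polynomial as A) gives
  χ_A(x) = x^4 - 12*x^3 + 54*x^2 - 108*x + 81
which factors as (x - 3)^4. The eigenvalues (with algebraic multiplicities) are λ = 3 with multiplicity 4.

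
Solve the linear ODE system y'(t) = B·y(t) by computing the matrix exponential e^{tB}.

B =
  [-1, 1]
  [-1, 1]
e^{tB} =
  [1 - t, t]
  [-t, t + 1]

Strategy: write B = P · J · P⁻¹ where J is a Jordan canonical form, so e^{tB} = P · e^{tJ} · P⁻¹, and e^{tJ} can be computed block-by-block.

B has Jordan form
J =
  [0, 1]
  [0, 0]
(up to reordering of blocks).

Per-block formulas:
  For a 2×2 Jordan block J_2(0): exp(t · J_2(0)) = e^(0t)·(I + t·N), where N is the 2×2 nilpotent shift.

After assembling e^{tJ} and conjugating by P, we get:

e^{tB} =
  [1 - t, t]
  [-t, t + 1]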